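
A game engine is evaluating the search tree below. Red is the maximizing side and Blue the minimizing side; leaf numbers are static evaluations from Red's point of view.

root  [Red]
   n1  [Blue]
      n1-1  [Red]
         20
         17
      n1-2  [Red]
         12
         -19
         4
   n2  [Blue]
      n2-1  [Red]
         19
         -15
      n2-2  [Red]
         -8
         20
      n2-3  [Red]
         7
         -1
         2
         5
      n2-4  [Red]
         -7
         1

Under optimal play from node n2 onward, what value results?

n2-1 (Red): max(19, -15) = 19
n2-2 (Red): max(-8, 20) = 20
n2-3 (Red): max(7, -1, 2, 5) = 7
n2-4 (Red): max(-7, 1) = 1
n2 (Blue): min(19, 20, 7, 1) = 1

1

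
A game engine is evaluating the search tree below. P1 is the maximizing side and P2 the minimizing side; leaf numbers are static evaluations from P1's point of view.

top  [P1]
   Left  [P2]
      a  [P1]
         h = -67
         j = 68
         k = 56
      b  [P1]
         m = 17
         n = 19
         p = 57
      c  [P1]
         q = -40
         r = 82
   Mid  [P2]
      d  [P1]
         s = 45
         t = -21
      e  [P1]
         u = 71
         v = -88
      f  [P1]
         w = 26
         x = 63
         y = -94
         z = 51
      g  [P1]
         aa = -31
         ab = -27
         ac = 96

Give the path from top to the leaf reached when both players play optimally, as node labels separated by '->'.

top -> Left -> b -> p

a (P1): max(-67, 68, 56) = 68
b (P1): max(17, 19, 57) = 57
c (P1): max(-40, 82) = 82
Left (P2): min(68, 57, 82) = 57
d (P1): max(45, -21) = 45
e (P1): max(71, -88) = 71
f (P1): max(26, 63, -94, 51) = 63
g (P1): max(-31, -27, 96) = 96
Mid (P2): min(45, 71, 63, 96) = 45
top (P1): max(57, 45) = 57
At top, P1 picks Left (highest: 57).
At Left, P2 picks b (lowest: 57).
At b, P1 picks p (highest: 57).
Terminal value 57.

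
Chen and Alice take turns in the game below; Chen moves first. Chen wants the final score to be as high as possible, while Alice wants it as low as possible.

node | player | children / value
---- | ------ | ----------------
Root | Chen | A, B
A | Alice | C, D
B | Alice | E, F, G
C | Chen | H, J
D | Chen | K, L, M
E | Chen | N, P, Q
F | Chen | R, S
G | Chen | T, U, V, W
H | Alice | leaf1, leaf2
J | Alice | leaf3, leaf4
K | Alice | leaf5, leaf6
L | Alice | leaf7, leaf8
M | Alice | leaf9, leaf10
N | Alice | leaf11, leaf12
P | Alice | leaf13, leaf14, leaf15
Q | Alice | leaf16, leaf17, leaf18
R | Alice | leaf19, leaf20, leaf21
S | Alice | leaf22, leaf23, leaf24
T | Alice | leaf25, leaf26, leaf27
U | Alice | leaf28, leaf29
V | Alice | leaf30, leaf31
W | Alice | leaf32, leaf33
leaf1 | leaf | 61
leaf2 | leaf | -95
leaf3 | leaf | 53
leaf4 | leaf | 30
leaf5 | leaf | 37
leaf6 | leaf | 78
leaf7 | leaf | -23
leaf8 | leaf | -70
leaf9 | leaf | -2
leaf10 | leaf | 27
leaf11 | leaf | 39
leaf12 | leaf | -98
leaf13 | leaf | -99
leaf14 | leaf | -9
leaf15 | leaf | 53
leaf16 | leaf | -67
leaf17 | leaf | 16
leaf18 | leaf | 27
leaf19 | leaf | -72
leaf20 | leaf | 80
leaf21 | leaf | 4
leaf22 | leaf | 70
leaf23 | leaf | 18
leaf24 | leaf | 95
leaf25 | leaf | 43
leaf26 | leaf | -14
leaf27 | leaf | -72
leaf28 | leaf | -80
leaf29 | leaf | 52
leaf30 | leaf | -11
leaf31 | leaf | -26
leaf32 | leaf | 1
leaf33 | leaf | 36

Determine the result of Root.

H (Alice): min(61, -95) = -95
J (Alice): min(53, 30) = 30
C (Chen): max(-95, 30) = 30
K (Alice): min(37, 78) = 37
L (Alice): min(-23, -70) = -70
M (Alice): min(-2, 27) = -2
D (Chen): max(37, -70, -2) = 37
A (Alice): min(30, 37) = 30
N (Alice): min(39, -98) = -98
P (Alice): min(-99, -9, 53) = -99
Q (Alice): min(-67, 16, 27) = -67
E (Chen): max(-98, -99, -67) = -67
R (Alice): min(-72, 80, 4) = -72
S (Alice): min(70, 18, 95) = 18
F (Chen): max(-72, 18) = 18
T (Alice): min(43, -14, -72) = -72
U (Alice): min(-80, 52) = -80
V (Alice): min(-11, -26) = -26
W (Alice): min(1, 36) = 1
G (Chen): max(-72, -80, -26, 1) = 1
B (Alice): min(-67, 18, 1) = -67
Root (Chen): max(30, -67) = 30

30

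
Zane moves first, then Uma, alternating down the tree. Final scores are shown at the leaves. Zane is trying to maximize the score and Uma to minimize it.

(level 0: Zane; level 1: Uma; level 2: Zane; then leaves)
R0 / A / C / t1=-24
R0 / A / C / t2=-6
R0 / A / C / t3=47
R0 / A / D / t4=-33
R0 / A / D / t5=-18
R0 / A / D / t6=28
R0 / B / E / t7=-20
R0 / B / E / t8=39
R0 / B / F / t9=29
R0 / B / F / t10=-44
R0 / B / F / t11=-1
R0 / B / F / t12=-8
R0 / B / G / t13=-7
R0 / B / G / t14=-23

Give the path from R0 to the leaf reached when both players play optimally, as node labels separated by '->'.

C (Zane): max(-24, -6, 47) = 47
D (Zane): max(-33, -18, 28) = 28
A (Uma): min(47, 28) = 28
E (Zane): max(-20, 39) = 39
F (Zane): max(29, -44, -1, -8) = 29
G (Zane): max(-7, -23) = -7
B (Uma): min(39, 29, -7) = -7
R0 (Zane): max(28, -7) = 28
At R0, Zane picks A (highest: 28).
At A, Uma picks D (lowest: 28).
At D, Zane picks t6 (highest: 28).
Terminal value 28.

R0 -> A -> D -> t6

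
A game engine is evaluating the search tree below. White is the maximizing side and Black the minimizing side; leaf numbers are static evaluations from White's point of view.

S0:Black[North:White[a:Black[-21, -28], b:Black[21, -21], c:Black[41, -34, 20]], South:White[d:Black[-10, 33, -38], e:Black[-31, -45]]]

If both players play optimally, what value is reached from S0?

a (Black): min(-21, -28) = -28
b (Black): min(21, -21) = -21
c (Black): min(41, -34, 20) = -34
North (White): max(-28, -21, -34) = -21
d (Black): min(-10, 33, -38) = -38
e (Black): min(-31, -45) = -45
South (White): max(-38, -45) = -38
S0 (Black): min(-21, -38) = -38

-38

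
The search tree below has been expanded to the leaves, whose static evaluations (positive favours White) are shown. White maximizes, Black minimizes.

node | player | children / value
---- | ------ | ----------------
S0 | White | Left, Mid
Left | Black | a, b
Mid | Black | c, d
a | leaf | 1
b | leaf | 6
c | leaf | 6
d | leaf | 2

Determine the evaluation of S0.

Left (Black): min(1, 6) = 1
Mid (Black): min(6, 2) = 2
S0 (White): max(1, 2) = 2

2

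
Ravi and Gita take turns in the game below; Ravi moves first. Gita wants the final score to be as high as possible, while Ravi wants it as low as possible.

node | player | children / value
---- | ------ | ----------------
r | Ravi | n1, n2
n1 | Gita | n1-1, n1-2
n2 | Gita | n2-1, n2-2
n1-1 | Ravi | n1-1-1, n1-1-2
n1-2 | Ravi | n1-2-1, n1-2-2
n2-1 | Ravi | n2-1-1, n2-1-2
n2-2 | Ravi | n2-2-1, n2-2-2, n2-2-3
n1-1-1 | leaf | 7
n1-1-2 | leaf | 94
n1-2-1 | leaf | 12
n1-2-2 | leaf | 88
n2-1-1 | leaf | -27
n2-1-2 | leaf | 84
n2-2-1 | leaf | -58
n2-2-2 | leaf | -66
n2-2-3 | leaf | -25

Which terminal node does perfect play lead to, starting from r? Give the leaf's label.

n2-1-1

n1-1 (Ravi): min(7, 94) = 7
n1-2 (Ravi): min(12, 88) = 12
n1 (Gita): max(7, 12) = 12
n2-1 (Ravi): min(-27, 84) = -27
n2-2 (Ravi): min(-58, -66, -25) = -66
n2 (Gita): max(-27, -66) = -27
r (Ravi): min(12, -27) = -27
At r, Ravi picks n2 (lowest: -27).
At n2, Gita picks n2-1 (highest: -27).
At n2-1, Ravi picks n2-1-1 (lowest: -27).
Terminal value -27.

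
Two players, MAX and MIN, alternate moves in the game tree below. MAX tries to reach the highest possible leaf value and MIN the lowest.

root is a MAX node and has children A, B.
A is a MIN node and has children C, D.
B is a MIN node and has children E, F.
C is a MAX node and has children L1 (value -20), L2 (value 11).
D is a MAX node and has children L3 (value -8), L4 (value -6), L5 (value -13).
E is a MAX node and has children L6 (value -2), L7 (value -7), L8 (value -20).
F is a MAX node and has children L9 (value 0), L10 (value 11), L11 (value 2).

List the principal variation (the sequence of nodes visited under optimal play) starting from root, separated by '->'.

C (MAX): max(-20, 11) = 11
D (MAX): max(-8, -6, -13) = -6
A (MIN): min(11, -6) = -6
E (MAX): max(-2, -7, -20) = -2
F (MAX): max(0, 11, 2) = 11
B (MIN): min(-2, 11) = -2
root (MAX): max(-6, -2) = -2
At root, MAX picks B (highest: -2).
At B, MIN picks E (lowest: -2).
At E, MAX picks L6 (highest: -2).
Terminal value -2.

root -> B -> E -> L6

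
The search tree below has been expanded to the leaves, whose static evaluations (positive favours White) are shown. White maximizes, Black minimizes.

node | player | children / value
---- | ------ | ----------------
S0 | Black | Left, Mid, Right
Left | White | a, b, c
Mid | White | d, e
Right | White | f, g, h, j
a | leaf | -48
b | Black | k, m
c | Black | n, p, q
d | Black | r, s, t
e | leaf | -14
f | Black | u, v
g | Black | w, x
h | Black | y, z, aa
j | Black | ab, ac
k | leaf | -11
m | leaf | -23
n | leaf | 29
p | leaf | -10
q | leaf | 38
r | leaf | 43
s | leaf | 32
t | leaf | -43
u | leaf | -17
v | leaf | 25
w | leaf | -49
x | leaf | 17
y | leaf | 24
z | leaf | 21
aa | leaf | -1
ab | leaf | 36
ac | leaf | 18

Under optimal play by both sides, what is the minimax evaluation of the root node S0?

b (Black): min(-11, -23) = -23
c (Black): min(29, -10, 38) = -10
Left (White): max(-48, -23, -10) = -10
d (Black): min(43, 32, -43) = -43
Mid (White): max(-43, -14) = -14
f (Black): min(-17, 25) = -17
g (Black): min(-49, 17) = -49
h (Black): min(24, 21, -1) = -1
j (Black): min(36, 18) = 18
Right (White): max(-17, -49, -1, 18) = 18
S0 (Black): min(-10, -14, 18) = -14

-14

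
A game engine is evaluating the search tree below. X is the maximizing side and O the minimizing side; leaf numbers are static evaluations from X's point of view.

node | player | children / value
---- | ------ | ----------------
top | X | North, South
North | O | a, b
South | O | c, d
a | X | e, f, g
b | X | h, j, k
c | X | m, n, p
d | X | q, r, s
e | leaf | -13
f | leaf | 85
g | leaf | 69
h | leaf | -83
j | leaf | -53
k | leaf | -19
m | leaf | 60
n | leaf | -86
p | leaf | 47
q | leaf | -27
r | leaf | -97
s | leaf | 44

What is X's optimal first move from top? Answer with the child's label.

a (X): max(-13, 85, 69) = 85
b (X): max(-83, -53, -19) = -19
North (O): min(85, -19) = -19
c (X): max(60, -86, 47) = 60
d (X): max(-27, -97, 44) = 44
South (O): min(60, 44) = 44
top (X): max(-19, 44) = 44
X at top wants the highest of {North=-19, South=44}, so chooses South.

South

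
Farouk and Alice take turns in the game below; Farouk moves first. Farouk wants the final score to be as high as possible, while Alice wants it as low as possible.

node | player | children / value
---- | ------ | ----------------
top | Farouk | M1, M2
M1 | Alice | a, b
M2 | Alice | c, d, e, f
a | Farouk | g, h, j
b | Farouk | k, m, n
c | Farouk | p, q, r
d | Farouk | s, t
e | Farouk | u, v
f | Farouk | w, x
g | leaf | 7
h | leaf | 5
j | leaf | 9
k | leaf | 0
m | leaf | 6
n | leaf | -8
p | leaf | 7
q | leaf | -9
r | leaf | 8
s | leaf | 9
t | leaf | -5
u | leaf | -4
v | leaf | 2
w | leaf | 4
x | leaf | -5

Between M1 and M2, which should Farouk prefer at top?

a (Farouk): max(7, 5, 9) = 9
b (Farouk): max(0, 6, -8) = 6
M1 (Alice): min(9, 6) = 6
c (Farouk): max(7, -9, 8) = 8
d (Farouk): max(9, -5) = 9
e (Farouk): max(-4, 2) = 2
f (Farouk): max(4, -5) = 4
M2 (Alice): min(8, 9, 2, 4) = 2
Farouk prefers the higher value; M1=6, M2=2. M1 is better since 6 > 2.

M1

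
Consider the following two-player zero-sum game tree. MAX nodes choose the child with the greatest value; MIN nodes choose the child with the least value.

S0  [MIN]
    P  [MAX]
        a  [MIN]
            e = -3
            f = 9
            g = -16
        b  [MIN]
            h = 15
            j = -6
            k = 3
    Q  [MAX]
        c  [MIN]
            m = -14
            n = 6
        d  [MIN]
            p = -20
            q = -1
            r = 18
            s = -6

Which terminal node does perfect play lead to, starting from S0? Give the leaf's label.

a (MIN): min(-3, 9, -16) = -16
b (MIN): min(15, -6, 3) = -6
P (MAX): max(-16, -6) = -6
c (MIN): min(-14, 6) = -14
d (MIN): min(-20, -1, 18, -6) = -20
Q (MAX): max(-14, -20) = -14
S0 (MIN): min(-6, -14) = -14
At S0, MIN picks Q (lowest: -14).
At Q, MAX picks c (highest: -14).
At c, MIN picks m (lowest: -14).
Terminal value -14.

m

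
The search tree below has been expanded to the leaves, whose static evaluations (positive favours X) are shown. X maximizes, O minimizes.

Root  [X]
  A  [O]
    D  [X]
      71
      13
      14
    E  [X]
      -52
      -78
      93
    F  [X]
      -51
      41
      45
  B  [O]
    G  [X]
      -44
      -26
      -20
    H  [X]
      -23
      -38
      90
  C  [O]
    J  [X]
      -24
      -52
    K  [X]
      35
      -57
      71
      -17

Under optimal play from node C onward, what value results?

J (X): max(-24, -52) = -24
K (X): max(35, -57, 71, -17) = 71
C (O): min(-24, 71) = -24

-24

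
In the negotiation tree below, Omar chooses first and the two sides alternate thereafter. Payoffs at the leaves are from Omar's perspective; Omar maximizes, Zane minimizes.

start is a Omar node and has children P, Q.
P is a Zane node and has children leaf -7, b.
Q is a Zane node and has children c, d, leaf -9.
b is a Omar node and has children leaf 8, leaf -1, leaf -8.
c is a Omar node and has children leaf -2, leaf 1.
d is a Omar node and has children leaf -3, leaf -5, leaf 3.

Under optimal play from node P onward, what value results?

-7

b (Omar): max(8, -1, -8) = 8
P (Zane): min(-7, 8) = -7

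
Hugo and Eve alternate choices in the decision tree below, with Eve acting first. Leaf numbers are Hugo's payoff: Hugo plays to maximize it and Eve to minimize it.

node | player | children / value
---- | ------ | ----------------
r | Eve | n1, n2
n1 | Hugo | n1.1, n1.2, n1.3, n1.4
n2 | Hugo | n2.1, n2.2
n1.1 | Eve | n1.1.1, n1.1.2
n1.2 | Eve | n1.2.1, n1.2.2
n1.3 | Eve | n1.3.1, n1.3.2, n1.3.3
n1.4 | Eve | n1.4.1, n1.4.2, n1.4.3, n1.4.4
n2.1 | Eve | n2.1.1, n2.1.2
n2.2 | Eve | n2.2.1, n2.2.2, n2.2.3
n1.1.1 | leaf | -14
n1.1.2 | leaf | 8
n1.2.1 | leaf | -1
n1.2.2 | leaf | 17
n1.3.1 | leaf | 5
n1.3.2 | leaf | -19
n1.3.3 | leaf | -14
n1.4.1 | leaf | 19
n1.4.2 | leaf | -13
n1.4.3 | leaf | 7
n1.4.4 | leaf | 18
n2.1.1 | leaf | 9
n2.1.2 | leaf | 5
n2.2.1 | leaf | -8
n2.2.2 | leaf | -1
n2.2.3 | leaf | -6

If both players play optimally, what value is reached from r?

n1.1 (Eve): min(-14, 8) = -14
n1.2 (Eve): min(-1, 17) = -1
n1.3 (Eve): min(5, -19, -14) = -19
n1.4 (Eve): min(19, -13, 7, 18) = -13
n1 (Hugo): max(-14, -1, -19, -13) = -1
n2.1 (Eve): min(9, 5) = 5
n2.2 (Eve): min(-8, -1, -6) = -8
n2 (Hugo): max(5, -8) = 5
r (Eve): min(-1, 5) = -1

-1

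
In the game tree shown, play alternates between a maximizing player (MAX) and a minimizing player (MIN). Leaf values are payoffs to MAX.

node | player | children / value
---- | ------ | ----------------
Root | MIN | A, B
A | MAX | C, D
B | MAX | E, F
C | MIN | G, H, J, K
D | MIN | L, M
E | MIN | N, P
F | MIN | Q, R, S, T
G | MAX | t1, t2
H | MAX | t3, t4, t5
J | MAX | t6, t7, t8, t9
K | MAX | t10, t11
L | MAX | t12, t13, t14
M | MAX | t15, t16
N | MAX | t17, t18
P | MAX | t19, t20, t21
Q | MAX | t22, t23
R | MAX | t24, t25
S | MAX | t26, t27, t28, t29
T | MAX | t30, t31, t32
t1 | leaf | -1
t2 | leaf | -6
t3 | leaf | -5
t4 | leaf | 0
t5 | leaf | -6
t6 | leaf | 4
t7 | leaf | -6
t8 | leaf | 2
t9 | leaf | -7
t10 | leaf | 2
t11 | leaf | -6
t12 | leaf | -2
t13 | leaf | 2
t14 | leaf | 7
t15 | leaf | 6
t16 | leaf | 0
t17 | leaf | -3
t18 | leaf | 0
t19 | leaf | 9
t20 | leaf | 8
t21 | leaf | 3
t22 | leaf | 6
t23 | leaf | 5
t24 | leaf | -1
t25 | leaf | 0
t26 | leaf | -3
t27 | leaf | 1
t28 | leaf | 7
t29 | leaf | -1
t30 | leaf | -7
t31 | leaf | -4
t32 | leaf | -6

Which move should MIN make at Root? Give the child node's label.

B

G (MAX): max(-1, -6) = -1
H (MAX): max(-5, 0, -6) = 0
J (MAX): max(4, -6, 2, -7) = 4
K (MAX): max(2, -6) = 2
C (MIN): min(-1, 0, 4, 2) = -1
L (MAX): max(-2, 2, 7) = 7
M (MAX): max(6, 0) = 6
D (MIN): min(7, 6) = 6
A (MAX): max(-1, 6) = 6
N (MAX): max(-3, 0) = 0
P (MAX): max(9, 8, 3) = 9
E (MIN): min(0, 9) = 0
Q (MAX): max(6, 5) = 6
R (MAX): max(-1, 0) = 0
S (MAX): max(-3, 1, 7, -1) = 7
T (MAX): max(-7, -4, -6) = -4
F (MIN): min(6, 0, 7, -4) = -4
B (MAX): max(0, -4) = 0
Root (MIN): min(6, 0) = 0
MIN at Root wants the lowest of {A=6, B=0}, so chooses B.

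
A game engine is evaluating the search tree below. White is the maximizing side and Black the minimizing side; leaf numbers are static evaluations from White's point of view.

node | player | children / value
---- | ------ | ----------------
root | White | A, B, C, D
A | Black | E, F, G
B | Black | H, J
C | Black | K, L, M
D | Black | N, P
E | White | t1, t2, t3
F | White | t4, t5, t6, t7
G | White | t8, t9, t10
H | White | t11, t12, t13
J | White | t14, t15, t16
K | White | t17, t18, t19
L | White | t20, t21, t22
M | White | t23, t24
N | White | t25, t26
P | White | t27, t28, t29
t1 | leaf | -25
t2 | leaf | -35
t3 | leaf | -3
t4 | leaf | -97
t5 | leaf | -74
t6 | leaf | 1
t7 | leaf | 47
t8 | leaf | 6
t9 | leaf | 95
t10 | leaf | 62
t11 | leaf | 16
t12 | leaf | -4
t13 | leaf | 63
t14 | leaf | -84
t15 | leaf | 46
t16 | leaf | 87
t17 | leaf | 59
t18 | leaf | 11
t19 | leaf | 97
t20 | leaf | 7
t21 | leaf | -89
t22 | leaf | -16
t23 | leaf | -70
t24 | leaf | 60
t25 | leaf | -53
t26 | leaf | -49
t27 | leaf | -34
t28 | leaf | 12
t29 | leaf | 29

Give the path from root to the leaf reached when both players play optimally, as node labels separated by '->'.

E (White): max(-25, -35, -3) = -3
F (White): max(-97, -74, 1, 47) = 47
G (White): max(6, 95, 62) = 95
A (Black): min(-3, 47, 95) = -3
H (White): max(16, -4, 63) = 63
J (White): max(-84, 46, 87) = 87
B (Black): min(63, 87) = 63
K (White): max(59, 11, 97) = 97
L (White): max(7, -89, -16) = 7
M (White): max(-70, 60) = 60
C (Black): min(97, 7, 60) = 7
N (White): max(-53, -49) = -49
P (White): max(-34, 12, 29) = 29
D (Black): min(-49, 29) = -49
root (White): max(-3, 63, 7, -49) = 63
At root, White picks B (highest: 63).
At B, Black picks H (lowest: 63).
At H, White picks t13 (highest: 63).
Terminal value 63.

root -> B -> H -> t13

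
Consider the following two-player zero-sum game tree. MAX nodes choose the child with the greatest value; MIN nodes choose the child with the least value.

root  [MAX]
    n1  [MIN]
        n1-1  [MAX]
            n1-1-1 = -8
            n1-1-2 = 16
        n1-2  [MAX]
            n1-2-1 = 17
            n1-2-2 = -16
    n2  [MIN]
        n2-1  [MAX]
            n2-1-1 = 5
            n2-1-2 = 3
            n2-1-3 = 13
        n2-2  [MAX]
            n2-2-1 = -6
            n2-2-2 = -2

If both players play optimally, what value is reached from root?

n1-1 (MAX): max(-8, 16) = 16
n1-2 (MAX): max(17, -16) = 17
n1 (MIN): min(16, 17) = 16
n2-1 (MAX): max(5, 3, 13) = 13
n2-2 (MAX): max(-6, -2) = -2
n2 (MIN): min(13, -2) = -2
root (MAX): max(16, -2) = 16

16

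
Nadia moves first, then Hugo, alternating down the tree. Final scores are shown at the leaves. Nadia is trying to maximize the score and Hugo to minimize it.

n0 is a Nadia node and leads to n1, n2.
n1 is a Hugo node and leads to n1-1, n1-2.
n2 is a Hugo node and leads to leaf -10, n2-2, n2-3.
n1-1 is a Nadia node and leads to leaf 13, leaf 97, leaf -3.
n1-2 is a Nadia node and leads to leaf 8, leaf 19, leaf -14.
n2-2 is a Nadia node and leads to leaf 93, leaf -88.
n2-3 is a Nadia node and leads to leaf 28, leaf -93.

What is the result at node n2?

-10

n2-2 (Nadia): max(93, -88) = 93
n2-3 (Nadia): max(28, -93) = 28
n2 (Hugo): min(-10, 93, 28) = -10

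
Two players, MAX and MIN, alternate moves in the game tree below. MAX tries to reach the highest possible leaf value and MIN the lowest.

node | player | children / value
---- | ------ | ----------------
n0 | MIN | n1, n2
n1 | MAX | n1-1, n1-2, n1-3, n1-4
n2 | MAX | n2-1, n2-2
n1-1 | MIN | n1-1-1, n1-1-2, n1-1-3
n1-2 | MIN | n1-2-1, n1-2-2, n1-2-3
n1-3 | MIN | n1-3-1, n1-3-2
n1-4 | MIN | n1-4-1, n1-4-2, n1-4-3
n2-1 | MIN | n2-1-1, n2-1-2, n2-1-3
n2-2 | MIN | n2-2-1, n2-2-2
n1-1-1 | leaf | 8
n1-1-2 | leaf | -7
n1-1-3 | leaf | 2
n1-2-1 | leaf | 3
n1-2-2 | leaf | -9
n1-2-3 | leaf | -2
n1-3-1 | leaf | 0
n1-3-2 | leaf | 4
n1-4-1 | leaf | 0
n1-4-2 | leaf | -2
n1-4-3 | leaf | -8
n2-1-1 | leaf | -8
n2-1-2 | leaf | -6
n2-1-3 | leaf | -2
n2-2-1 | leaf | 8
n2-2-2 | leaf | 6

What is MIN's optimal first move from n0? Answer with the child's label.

n1

n1-1 (MIN): min(8, -7, 2) = -7
n1-2 (MIN): min(3, -9, -2) = -9
n1-3 (MIN): min(0, 4) = 0
n1-4 (MIN): min(0, -2, -8) = -8
n1 (MAX): max(-7, -9, 0, -8) = 0
n2-1 (MIN): min(-8, -6, -2) = -8
n2-2 (MIN): min(8, 6) = 6
n2 (MAX): max(-8, 6) = 6
n0 (MIN): min(0, 6) = 0
MIN at n0 wants the lowest of {n1=0, n2=6}, so chooses n1.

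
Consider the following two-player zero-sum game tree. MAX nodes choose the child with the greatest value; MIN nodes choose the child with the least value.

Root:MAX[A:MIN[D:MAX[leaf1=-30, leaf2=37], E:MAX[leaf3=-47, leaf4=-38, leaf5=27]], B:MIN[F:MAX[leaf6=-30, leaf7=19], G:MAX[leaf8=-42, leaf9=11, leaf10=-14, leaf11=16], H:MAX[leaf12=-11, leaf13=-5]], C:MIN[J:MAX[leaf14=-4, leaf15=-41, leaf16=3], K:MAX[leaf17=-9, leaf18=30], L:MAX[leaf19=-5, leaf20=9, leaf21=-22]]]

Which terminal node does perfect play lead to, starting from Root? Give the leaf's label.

D (MAX): max(-30, 37) = 37
E (MAX): max(-47, -38, 27) = 27
A (MIN): min(37, 27) = 27
F (MAX): max(-30, 19) = 19
G (MAX): max(-42, 11, -14, 16) = 16
H (MAX): max(-11, -5) = -5
B (MIN): min(19, 16, -5) = -5
J (MAX): max(-4, -41, 3) = 3
K (MAX): max(-9, 30) = 30
L (MAX): max(-5, 9, -22) = 9
C (MIN): min(3, 30, 9) = 3
Root (MAX): max(27, -5, 3) = 27
At Root, MAX picks A (highest: 27).
At A, MIN picks E (lowest: 27).
At E, MAX picks leaf5 (highest: 27).
Terminal value 27.

leaf5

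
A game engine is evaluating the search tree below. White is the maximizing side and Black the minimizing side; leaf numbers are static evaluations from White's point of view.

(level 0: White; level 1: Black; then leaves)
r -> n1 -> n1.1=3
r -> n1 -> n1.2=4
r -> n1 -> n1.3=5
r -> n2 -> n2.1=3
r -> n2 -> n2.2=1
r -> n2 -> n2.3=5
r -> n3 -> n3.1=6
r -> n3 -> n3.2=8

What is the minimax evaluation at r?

6

n1 (Black): min(3, 4, 5) = 3
n2 (Black): min(3, 1, 5) = 1
n3 (Black): min(6, 8) = 6
r (White): max(3, 1, 6) = 6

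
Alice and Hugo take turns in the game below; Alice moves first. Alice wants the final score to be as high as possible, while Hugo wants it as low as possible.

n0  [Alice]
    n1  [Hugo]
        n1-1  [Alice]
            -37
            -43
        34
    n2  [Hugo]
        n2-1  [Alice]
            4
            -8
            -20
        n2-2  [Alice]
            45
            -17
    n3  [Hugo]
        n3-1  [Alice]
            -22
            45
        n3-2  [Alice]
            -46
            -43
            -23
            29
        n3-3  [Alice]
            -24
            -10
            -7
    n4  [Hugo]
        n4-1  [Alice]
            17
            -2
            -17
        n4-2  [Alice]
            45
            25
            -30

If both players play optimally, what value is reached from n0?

17

n1-1 (Alice): max(-37, -43) = -37
n1 (Hugo): min(-37, 34) = -37
n2-1 (Alice): max(4, -8, -20) = 4
n2-2 (Alice): max(45, -17) = 45
n2 (Hugo): min(4, 45) = 4
n3-1 (Alice): max(-22, 45) = 45
n3-2 (Alice): max(-46, -43, -23, 29) = 29
n3-3 (Alice): max(-24, -10, -7) = -7
n3 (Hugo): min(45, 29, -7) = -7
n4-1 (Alice): max(17, -2, -17) = 17
n4-2 (Alice): max(45, 25, -30) = 45
n4 (Hugo): min(17, 45) = 17
n0 (Alice): max(-37, 4, -7, 17) = 17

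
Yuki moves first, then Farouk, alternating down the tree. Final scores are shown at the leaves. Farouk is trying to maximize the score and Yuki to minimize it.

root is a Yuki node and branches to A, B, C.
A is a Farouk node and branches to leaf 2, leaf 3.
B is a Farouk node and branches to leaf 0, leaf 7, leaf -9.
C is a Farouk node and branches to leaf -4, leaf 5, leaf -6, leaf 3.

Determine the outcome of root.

A (Farouk): max(2, 3) = 3
B (Farouk): max(0, 7, -9) = 7
C (Farouk): max(-4, 5, -6, 3) = 5
root (Yuki): min(3, 7, 5) = 3

3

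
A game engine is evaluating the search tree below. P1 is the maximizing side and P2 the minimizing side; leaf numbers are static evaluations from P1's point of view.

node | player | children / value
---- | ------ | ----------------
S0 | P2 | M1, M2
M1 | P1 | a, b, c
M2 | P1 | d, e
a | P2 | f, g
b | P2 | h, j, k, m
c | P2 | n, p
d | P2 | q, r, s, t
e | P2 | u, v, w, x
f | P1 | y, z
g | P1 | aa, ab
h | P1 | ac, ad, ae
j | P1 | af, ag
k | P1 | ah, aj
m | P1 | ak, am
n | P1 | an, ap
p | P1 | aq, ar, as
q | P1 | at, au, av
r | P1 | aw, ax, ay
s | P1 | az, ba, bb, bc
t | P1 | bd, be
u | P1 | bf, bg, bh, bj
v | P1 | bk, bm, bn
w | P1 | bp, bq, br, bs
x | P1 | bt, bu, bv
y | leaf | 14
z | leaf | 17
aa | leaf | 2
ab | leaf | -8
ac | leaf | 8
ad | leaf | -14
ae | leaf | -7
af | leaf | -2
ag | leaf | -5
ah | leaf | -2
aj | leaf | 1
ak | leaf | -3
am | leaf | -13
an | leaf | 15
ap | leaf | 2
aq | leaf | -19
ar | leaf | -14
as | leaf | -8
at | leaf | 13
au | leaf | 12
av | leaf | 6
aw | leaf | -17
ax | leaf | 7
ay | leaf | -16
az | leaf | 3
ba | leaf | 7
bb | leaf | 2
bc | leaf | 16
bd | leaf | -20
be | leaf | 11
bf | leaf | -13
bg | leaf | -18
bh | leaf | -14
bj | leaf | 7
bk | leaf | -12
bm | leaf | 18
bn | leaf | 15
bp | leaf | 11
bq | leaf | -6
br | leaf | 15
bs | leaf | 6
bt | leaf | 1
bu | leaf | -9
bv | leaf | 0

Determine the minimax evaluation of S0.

f (P1): max(14, 17) = 17
g (P1): max(2, -8) = 2
a (P2): min(17, 2) = 2
h (P1): max(8, -14, -7) = 8
j (P1): max(-2, -5) = -2
k (P1): max(-2, 1) = 1
m (P1): max(-3, -13) = -3
b (P2): min(8, -2, 1, -3) = -3
n (P1): max(15, 2) = 15
p (P1): max(-19, -14, -8) = -8
c (P2): min(15, -8) = -8
M1 (P1): max(2, -3, -8) = 2
q (P1): max(13, 12, 6) = 13
r (P1): max(-17, 7, -16) = 7
s (P1): max(3, 7, 2, 16) = 16
t (P1): max(-20, 11) = 11
d (P2): min(13, 7, 16, 11) = 7
u (P1): max(-13, -18, -14, 7) = 7
v (P1): max(-12, 18, 15) = 18
w (P1): max(11, -6, 15, 6) = 15
x (P1): max(1, -9, 0) = 1
e (P2): min(7, 18, 15, 1) = 1
M2 (P1): max(7, 1) = 7
S0 (P2): min(2, 7) = 2

2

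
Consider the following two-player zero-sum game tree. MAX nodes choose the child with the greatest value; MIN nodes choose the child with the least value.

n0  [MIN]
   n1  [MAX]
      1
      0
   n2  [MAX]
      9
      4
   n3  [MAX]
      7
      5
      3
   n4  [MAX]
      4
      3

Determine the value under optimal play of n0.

n1 (MAX): max(1, 0) = 1
n2 (MAX): max(9, 4) = 9
n3 (MAX): max(7, 5, 3) = 7
n4 (MAX): max(4, 3) = 4
n0 (MIN): min(1, 9, 7, 4) = 1

1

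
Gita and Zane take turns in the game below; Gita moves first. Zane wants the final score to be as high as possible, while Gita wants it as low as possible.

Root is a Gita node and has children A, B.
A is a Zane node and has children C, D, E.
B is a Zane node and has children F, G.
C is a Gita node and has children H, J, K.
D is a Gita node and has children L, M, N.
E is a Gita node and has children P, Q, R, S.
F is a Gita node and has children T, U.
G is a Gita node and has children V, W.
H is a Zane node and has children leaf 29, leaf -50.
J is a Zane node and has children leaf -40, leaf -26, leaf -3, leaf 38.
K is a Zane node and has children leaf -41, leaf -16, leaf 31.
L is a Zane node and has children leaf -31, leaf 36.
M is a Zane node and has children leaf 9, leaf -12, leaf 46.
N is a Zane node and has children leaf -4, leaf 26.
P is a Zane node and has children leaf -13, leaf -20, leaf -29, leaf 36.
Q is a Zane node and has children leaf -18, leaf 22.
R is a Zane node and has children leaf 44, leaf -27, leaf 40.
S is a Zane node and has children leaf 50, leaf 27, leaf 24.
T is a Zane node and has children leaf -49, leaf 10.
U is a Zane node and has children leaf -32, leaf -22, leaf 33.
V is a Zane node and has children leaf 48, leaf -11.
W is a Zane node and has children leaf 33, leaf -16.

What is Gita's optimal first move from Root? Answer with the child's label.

H (Zane): max(29, -50) = 29
J (Zane): max(-40, -26, -3, 38) = 38
K (Zane): max(-41, -16, 31) = 31
C (Gita): min(29, 38, 31) = 29
L (Zane): max(-31, 36) = 36
M (Zane): max(9, -12, 46) = 46
N (Zane): max(-4, 26) = 26
D (Gita): min(36, 46, 26) = 26
P (Zane): max(-13, -20, -29, 36) = 36
Q (Zane): max(-18, 22) = 22
R (Zane): max(44, -27, 40) = 44
S (Zane): max(50, 27, 24) = 50
E (Gita): min(36, 22, 44, 50) = 22
A (Zane): max(29, 26, 22) = 29
T (Zane): max(-49, 10) = 10
U (Zane): max(-32, -22, 33) = 33
F (Gita): min(10, 33) = 10
V (Zane): max(48, -11) = 48
W (Zane): max(33, -16) = 33
G (Gita): min(48, 33) = 33
B (Zane): max(10, 33) = 33
Root (Gita): min(29, 33) = 29
Gita at Root wants the lowest of {A=29, B=33}, so chooses A.

A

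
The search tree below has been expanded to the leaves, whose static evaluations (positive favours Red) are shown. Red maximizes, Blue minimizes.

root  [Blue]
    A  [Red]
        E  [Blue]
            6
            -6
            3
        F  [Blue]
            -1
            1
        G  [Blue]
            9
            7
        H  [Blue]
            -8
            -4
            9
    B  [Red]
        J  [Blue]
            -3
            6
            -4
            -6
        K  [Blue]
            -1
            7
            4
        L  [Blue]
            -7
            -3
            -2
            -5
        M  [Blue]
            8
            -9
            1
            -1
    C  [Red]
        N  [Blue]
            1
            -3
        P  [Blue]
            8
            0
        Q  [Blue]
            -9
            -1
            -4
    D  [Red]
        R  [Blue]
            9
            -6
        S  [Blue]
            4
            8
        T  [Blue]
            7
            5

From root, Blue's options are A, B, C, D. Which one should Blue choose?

E (Blue): min(6, -6, 3) = -6
F (Blue): min(-1, 1) = -1
G (Blue): min(9, 7) = 7
H (Blue): min(-8, -4, 9) = -8
A (Red): max(-6, -1, 7, -8) = 7
J (Blue): min(-3, 6, -4, -6) = -6
K (Blue): min(-1, 7, 4) = -1
L (Blue): min(-7, -3, -2, -5) = -7
M (Blue): min(8, -9, 1, -1) = -9
B (Red): max(-6, -1, -7, -9) = -1
N (Blue): min(1, -3) = -3
P (Blue): min(8, 0) = 0
Q (Blue): min(-9, -1, -4) = -9
C (Red): max(-3, 0, -9) = 0
R (Blue): min(9, -6) = -6
S (Blue): min(4, 8) = 4
T (Blue): min(7, 5) = 5
D (Red): max(-6, 4, 5) = 5
root (Blue): min(7, -1, 0, 5) = -1
Blue at root wants the lowest of {A=7, B=-1, C=0, D=5}, so chooses B.

B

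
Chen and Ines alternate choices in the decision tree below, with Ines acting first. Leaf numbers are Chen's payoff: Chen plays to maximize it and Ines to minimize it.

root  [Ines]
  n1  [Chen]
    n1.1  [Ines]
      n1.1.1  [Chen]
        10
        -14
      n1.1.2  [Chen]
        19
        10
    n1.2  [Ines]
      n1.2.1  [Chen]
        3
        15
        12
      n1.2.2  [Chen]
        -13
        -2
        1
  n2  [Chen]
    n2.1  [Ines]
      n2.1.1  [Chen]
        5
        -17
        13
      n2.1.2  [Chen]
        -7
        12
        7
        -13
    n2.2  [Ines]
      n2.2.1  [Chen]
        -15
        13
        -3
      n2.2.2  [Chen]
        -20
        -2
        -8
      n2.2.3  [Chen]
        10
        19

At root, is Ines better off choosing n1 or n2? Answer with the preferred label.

n1

n1.1.1 (Chen): max(10, -14) = 10
n1.1.2 (Chen): max(19, 10) = 19
n1.1 (Ines): min(10, 19) = 10
n1.2.1 (Chen): max(3, 15, 12) = 15
n1.2.2 (Chen): max(-13, -2, 1) = 1
n1.2 (Ines): min(15, 1) = 1
n1 (Chen): max(10, 1) = 10
n2.1.1 (Chen): max(5, -17, 13) = 13
n2.1.2 (Chen): max(-7, 12, 7, -13) = 12
n2.1 (Ines): min(13, 12) = 12
n2.2.1 (Chen): max(-15, 13, -3) = 13
n2.2.2 (Chen): max(-20, -2, -8) = -2
n2.2.3 (Chen): max(10, 19) = 19
n2.2 (Ines): min(13, -2, 19) = -2
n2 (Chen): max(12, -2) = 12
Ines prefers the lower value; n1=10, n2=12. n1 is better since 10 < 12.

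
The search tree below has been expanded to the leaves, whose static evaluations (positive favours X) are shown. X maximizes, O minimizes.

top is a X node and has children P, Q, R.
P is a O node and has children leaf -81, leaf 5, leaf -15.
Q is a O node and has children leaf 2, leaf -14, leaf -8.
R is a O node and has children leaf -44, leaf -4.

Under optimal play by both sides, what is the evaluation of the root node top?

P (O): min(-81, 5, -15) = -81
Q (O): min(2, -14, -8) = -14
R (O): min(-44, -4) = -44
top (X): max(-81, -14, -44) = -14

-14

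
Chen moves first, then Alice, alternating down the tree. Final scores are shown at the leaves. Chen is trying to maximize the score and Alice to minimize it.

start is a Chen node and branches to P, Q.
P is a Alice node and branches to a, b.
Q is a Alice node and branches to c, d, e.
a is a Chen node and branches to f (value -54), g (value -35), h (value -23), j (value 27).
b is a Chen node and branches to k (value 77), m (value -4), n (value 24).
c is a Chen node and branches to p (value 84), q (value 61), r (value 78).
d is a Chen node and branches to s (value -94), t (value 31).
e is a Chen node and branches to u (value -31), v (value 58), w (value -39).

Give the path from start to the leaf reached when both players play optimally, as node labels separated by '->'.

start -> Q -> d -> t

a (Chen): max(-54, -35, -23, 27) = 27
b (Chen): max(77, -4, 24) = 77
P (Alice): min(27, 77) = 27
c (Chen): max(84, 61, 78) = 84
d (Chen): max(-94, 31) = 31
e (Chen): max(-31, 58, -39) = 58
Q (Alice): min(84, 31, 58) = 31
start (Chen): max(27, 31) = 31
At start, Chen picks Q (highest: 31).
At Q, Alice picks d (lowest: 31).
At d, Chen picks t (highest: 31).
Terminal value 31.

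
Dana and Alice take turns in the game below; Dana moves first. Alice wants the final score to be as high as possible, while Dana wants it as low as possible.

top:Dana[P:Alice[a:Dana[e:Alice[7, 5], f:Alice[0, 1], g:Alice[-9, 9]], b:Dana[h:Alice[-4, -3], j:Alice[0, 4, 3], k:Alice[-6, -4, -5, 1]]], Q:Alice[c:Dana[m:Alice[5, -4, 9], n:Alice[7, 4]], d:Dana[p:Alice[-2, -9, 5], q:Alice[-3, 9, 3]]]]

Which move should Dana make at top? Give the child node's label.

e (Alice): max(7, 5) = 7
f (Alice): max(0, 1) = 1
g (Alice): max(-9, 9) = 9
a (Dana): min(7, 1, 9) = 1
h (Alice): max(-4, -3) = -3
j (Alice): max(0, 4, 3) = 4
k (Alice): max(-6, -4, -5, 1) = 1
b (Dana): min(-3, 4, 1) = -3
P (Alice): max(1, -3) = 1
m (Alice): max(5, -4, 9) = 9
n (Alice): max(7, 4) = 7
c (Dana): min(9, 7) = 7
p (Alice): max(-2, -9, 5) = 5
q (Alice): max(-3, 9, 3) = 9
d (Dana): min(5, 9) = 5
Q (Alice): max(7, 5) = 7
top (Dana): min(1, 7) = 1
Dana at top wants the lowest of {P=1, Q=7}, so chooses P.

P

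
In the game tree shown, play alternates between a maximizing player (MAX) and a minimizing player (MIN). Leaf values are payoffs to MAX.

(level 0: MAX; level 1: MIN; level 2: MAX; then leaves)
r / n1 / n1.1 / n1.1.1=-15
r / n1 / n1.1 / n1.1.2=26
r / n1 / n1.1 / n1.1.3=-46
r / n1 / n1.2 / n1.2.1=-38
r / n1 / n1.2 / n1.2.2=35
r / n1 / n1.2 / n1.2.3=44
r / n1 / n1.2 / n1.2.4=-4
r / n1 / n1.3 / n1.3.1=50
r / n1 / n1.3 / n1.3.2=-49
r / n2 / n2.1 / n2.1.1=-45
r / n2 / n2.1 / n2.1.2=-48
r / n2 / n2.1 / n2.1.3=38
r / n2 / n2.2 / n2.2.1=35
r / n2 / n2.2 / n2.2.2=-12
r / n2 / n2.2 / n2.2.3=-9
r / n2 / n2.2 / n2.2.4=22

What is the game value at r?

35

n1.1 (MAX): max(-15, 26, -46) = 26
n1.2 (MAX): max(-38, 35, 44, -4) = 44
n1.3 (MAX): max(50, -49) = 50
n1 (MIN): min(26, 44, 50) = 26
n2.1 (MAX): max(-45, -48, 38) = 38
n2.2 (MAX): max(35, -12, -9, 22) = 35
n2 (MIN): min(38, 35) = 35
r (MAX): max(26, 35) = 35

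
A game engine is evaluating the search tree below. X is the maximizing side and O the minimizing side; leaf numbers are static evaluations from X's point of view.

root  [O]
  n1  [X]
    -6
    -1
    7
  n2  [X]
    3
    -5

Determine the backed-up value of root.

3

n1 (X): max(-6, -1, 7) = 7
n2 (X): max(3, -5) = 3
root (O): min(7, 3) = 3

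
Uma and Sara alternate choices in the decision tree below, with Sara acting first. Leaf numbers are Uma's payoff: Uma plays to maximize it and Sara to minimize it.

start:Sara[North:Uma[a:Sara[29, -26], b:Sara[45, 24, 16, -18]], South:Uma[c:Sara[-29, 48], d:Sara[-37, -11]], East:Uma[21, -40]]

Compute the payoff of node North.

-18

a (Sara): min(29, -26) = -26
b (Sara): min(45, 24, 16, -18) = -18
North (Uma): max(-26, -18) = -18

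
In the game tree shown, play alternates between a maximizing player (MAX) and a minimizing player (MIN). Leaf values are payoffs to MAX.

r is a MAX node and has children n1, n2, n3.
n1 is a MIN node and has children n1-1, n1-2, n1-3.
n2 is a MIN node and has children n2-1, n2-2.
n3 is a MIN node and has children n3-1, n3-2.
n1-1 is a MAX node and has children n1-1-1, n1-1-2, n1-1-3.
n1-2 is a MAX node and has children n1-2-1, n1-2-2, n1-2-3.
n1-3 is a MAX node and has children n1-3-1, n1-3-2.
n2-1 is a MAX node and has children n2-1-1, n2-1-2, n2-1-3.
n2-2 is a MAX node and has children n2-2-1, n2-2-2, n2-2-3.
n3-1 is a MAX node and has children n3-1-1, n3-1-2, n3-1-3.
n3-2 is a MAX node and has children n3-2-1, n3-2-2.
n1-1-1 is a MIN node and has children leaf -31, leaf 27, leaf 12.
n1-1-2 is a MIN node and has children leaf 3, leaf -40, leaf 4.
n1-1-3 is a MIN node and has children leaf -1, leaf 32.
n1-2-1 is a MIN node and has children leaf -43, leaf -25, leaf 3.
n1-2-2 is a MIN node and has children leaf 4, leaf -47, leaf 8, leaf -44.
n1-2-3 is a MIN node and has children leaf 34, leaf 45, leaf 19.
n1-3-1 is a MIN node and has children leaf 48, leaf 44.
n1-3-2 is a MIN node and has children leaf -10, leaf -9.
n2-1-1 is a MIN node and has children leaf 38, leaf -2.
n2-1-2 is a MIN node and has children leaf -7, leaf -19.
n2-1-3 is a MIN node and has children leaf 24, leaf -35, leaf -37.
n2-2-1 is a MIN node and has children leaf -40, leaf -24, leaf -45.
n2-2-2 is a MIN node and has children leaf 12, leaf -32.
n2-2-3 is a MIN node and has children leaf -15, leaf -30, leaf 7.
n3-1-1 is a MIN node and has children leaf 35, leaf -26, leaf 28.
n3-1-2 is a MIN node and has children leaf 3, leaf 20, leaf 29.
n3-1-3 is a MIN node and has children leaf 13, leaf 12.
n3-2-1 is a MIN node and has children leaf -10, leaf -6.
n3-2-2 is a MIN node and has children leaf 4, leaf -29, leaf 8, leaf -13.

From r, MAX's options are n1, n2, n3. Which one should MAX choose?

n1

n1-1-1 (MIN): min(-31, 27, 12) = -31
n1-1-2 (MIN): min(3, -40, 4) = -40
n1-1-3 (MIN): min(-1, 32) = -1
n1-1 (MAX): max(-31, -40, -1) = -1
n1-2-1 (MIN): min(-43, -25, 3) = -43
n1-2-2 (MIN): min(4, -47, 8, -44) = -47
n1-2-3 (MIN): min(34, 45, 19) = 19
n1-2 (MAX): max(-43, -47, 19) = 19
n1-3-1 (MIN): min(48, 44) = 44
n1-3-2 (MIN): min(-10, -9) = -10
n1-3 (MAX): max(44, -10) = 44
n1 (MIN): min(-1, 19, 44) = -1
n2-1-1 (MIN): min(38, -2) = -2
n2-1-2 (MIN): min(-7, -19) = -19
n2-1-3 (MIN): min(24, -35, -37) = -37
n2-1 (MAX): max(-2, -19, -37) = -2
n2-2-1 (MIN): min(-40, -24, -45) = -45
n2-2-2 (MIN): min(12, -32) = -32
n2-2-3 (MIN): min(-15, -30, 7) = -30
n2-2 (MAX): max(-45, -32, -30) = -30
n2 (MIN): min(-2, -30) = -30
n3-1-1 (MIN): min(35, -26, 28) = -26
n3-1-2 (MIN): min(3, 20, 29) = 3
n3-1-3 (MIN): min(13, 12) = 12
n3-1 (MAX): max(-26, 3, 12) = 12
n3-2-1 (MIN): min(-10, -6) = -10
n3-2-2 (MIN): min(4, -29, 8, -13) = -29
n3-2 (MAX): max(-10, -29) = -10
n3 (MIN): min(12, -10) = -10
r (MAX): max(-1, -30, -10) = -1
MAX at r wants the highest of {n1=-1, n2=-30, n3=-10}, so chooses n1.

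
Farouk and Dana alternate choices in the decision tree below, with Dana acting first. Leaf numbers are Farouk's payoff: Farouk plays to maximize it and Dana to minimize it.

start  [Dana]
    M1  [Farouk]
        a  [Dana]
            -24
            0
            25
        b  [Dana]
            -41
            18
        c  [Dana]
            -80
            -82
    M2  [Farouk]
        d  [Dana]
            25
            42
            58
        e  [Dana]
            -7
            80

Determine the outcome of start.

a (Dana): min(-24, 0, 25) = -24
b (Dana): min(-41, 18) = -41
c (Dana): min(-80, -82) = -82
M1 (Farouk): max(-24, -41, -82) = -24
d (Dana): min(25, 42, 58) = 25
e (Dana): min(-7, 80) = -7
M2 (Farouk): max(25, -7) = 25
start (Dana): min(-24, 25) = -24

-24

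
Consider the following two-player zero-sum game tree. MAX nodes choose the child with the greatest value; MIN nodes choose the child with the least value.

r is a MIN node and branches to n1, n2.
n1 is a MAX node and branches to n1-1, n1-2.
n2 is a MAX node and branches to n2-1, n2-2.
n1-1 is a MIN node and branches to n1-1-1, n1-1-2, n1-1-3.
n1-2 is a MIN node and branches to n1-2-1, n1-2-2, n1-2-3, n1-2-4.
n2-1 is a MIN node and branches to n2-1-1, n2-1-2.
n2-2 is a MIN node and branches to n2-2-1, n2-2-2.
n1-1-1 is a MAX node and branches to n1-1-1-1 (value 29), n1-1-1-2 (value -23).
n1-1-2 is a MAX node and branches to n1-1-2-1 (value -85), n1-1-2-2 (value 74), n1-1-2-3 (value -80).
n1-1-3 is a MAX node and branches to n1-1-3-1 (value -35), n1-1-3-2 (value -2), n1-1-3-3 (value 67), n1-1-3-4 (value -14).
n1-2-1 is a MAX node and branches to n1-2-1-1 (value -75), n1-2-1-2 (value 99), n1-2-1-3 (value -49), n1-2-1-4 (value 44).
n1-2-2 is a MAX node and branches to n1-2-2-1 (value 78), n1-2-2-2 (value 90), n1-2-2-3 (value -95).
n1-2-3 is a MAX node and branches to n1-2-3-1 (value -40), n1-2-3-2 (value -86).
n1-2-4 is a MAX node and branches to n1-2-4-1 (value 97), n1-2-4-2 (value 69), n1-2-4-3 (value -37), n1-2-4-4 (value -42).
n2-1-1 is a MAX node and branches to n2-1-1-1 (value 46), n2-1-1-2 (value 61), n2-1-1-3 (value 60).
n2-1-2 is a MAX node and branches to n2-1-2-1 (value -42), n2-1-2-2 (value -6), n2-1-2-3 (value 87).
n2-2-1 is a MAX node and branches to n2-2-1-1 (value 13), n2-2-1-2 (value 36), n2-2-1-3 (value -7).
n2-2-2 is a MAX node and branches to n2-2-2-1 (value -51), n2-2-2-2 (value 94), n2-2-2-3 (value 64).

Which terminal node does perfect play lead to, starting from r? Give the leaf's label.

n1-1-1-1

n1-1-1 (MAX): max(29, -23) = 29
n1-1-2 (MAX): max(-85, 74, -80) = 74
n1-1-3 (MAX): max(-35, -2, 67, -14) = 67
n1-1 (MIN): min(29, 74, 67) = 29
n1-2-1 (MAX): max(-75, 99, -49, 44) = 99
n1-2-2 (MAX): max(78, 90, -95) = 90
n1-2-3 (MAX): max(-40, -86) = -40
n1-2-4 (MAX): max(97, 69, -37, -42) = 97
n1-2 (MIN): min(99, 90, -40, 97) = -40
n1 (MAX): max(29, -40) = 29
n2-1-1 (MAX): max(46, 61, 60) = 61
n2-1-2 (MAX): max(-42, -6, 87) = 87
n2-1 (MIN): min(61, 87) = 61
n2-2-1 (MAX): max(13, 36, -7) = 36
n2-2-2 (MAX): max(-51, 94, 64) = 94
n2-2 (MIN): min(36, 94) = 36
n2 (MAX): max(61, 36) = 61
r (MIN): min(29, 61) = 29
At r, MIN picks n1 (lowest: 29).
At n1, MAX picks n1-1 (highest: 29).
At n1-1, MIN picks n1-1-1 (lowest: 29).
At n1-1-1, MAX picks n1-1-1-1 (highest: 29).
Terminal value 29.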